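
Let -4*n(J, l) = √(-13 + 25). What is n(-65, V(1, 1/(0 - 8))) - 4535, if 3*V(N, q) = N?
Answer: -4535 - √3/2 ≈ -4535.9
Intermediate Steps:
V(N, q) = N/3
n(J, l) = -√3/2 (n(J, l) = -√(-13 + 25)/4 = -√3/2)
n(-65, V(1, 1/(0 - 8))) - 4535 = -√3/2 - 4535 = -4535 - √3/2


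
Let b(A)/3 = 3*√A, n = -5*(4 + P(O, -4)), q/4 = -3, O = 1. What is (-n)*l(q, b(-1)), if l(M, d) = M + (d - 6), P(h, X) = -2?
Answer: -180 + 90*I ≈ -180.0 + 90.0*I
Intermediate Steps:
q = -12 (q = 4*(-3) = -12)
n = -10 (n = -5*(4 - 2) = -5*2 = -10)
b(A) = 9*√A (b(A) = 3*(3*√A) = 9*√A)
l(M, d) = -6 + M + d (l(M, d) = M + (-6 + d) = -6 + M + d)
(-n)*l(q, b(-1)) = (-1*(-10))*(-6 - 12 + 9*√(-1)) = 10*(-6 - 12 + 9*I) = 10*(-18 + 9*I) = -180 + 90*I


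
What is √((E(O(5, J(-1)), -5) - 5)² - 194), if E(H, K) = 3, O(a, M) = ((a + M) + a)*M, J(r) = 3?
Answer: I*√190 ≈ 13.784*I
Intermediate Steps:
O(a, M) = M*(M + 2*a) (O(a, M) = ((M + a) + a)*M = (M + 2*a)*M = M*(M + 2*a))
√((E(O(5, J(-1)), -5) - 5)² - 194) = √((3 - 5)² - 194) = √((-2)² - 194) = √(4 - 194) = √(-190) = I*√190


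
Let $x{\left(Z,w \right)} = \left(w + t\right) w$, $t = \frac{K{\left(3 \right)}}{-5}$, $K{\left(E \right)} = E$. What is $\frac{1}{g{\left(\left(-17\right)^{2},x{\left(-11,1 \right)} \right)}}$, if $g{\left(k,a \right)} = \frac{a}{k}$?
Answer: $\frac{1445}{2} \approx 722.5$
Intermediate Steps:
$t = - \frac{3}{5}$ ($t = \frac{3}{-5} = 3 \left(- \frac{1}{5}\right) = - \frac{3}{5} \approx -0.6$)
$x{\left(Z,w \right)} = w \left(- \frac{3}{5} + w\right)$ ($x{\left(Z,w \right)} = \left(w - \frac{3}{5}\right) w = \left(- \frac{3}{5} + w\right) w = w \left(- \frac{3}{5} + w\right)$)
$\frac{1}{g{\left(\left(-17\right)^{2},x{\left(-11,1 \right)} \right)}} = \frac{1}{\frac{1}{5} \cdot 1 \left(-3 + 5 \cdot 1\right) \frac{1}{\left(-17\right)^{2}}} = \frac{1}{\frac{1}{5} \cdot 1 \left(-3 + 5\right) \frac{1}{289}} = \frac{1}{\frac{1}{5} \cdot 1 \cdot 2 \cdot \frac{1}{289}} = \frac{1}{\frac{2}{5} \cdot \frac{1}{289}} = \frac{1}{\frac{2}{1445}} = \frac{1445}{2}$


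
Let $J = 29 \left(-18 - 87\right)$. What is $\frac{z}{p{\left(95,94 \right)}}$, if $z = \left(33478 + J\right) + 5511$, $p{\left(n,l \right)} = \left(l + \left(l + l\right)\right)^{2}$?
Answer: $\frac{8986}{19881} \approx 0.45199$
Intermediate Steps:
$J = -3045$ ($J = 29 \left(-105\right) = -3045$)
$p{\left(n,l \right)} = 9 l^{2}$ ($p{\left(n,l \right)} = \left(l + 2 l\right)^{2} = \left(3 l\right)^{2} = 9 l^{2}$)
$z = 35944$ ($z = \left(33478 - 3045\right) + 5511 = 30433 + 5511 = 35944$)
$\frac{z}{p{\left(95,94 \right)}} = \frac{35944}{9 \cdot 94^{2}} = \frac{35944}{9 \cdot 8836} = \frac{35944}{79524} = 35944 \cdot \frac{1}{79524} = \frac{8986}{19881}$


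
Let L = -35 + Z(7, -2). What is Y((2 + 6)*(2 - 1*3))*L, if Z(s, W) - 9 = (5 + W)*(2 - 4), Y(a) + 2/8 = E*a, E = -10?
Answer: -2552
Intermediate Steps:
Y(a) = -¼ - 10*a
Z(s, W) = -1 - 2*W (Z(s, W) = 9 + (5 + W)*(2 - 4) = 9 + (5 + W)*(-2) = 9 + (-10 - 2*W) = -1 - 2*W)
L = -32 (L = -35 + (-1 - 2*(-2)) = -35 + (-1 + 4) = -35 + 3 = -32)
Y((2 + 6)*(2 - 1*3))*L = (-¼ - 10*(2 + 6)*(2 - 1*3))*(-32) = (-¼ - 80*(2 - 3))*(-32) = (-¼ - 80*(-1))*(-32) = (-¼ - 10*(-8))*(-32) = (-¼ + 80)*(-32) = (319/4)*(-32) = -2552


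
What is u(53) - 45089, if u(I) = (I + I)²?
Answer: -33853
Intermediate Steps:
u(I) = 4*I² (u(I) = (2*I)² = 4*I²)
u(53) - 45089 = 4*53² - 45089 = 4*2809 - 45089 = 11236 - 45089 = -33853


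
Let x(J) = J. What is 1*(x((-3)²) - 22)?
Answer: -13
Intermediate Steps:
1*(x((-3)²) - 22) = 1*((-3)² - 22) = 1*(9 - 22) = 1*(-13) = -13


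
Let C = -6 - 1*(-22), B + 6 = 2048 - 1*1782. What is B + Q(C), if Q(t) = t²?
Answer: 516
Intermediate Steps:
B = 260 (B = -6 + (2048 - 1*1782) = -6 + (2048 - 1782) = -6 + 266 = 260)
C = 16 (C = -6 + 22 = 16)
B + Q(C) = 260 + 16² = 260 + 256 = 516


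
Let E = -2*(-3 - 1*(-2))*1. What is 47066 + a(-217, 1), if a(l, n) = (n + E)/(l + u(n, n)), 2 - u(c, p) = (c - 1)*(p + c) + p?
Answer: 3388751/72 ≈ 47066.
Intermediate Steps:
u(c, p) = 2 - p - (-1 + c)*(c + p) (u(c, p) = 2 - ((c - 1)*(p + c) + p) = 2 - ((-1 + c)*(c + p) + p) = 2 - (p + (-1 + c)*(c + p)) = 2 + (-p - (-1 + c)*(c + p)) = 2 - p - (-1 + c)*(c + p))
E = 2 (E = -2*(-3 + 2)*1 = -2*(-1)*1 = 2*1 = 2)
a(l, n) = (2 + n)/(2 + l + n - 2*n²) (a(l, n) = (n + 2)/(l + (2 + n - n² - n*n)) = (2 + n)/(l + (2 + n - n² - n²)) = (2 + n)/(l + (2 + n - 2*n²)) = (2 + n)/(2 + l + n - 2*n²))
47066 + a(-217, 1) = 47066 + (2 + 1)/(2 - 217 + 1 - 2*1²) = 47066 + 3/(2 - 217 + 1 - 2*1) = 47066 + 3/(2 - 217 + 1 - 2) = 47066 + 3/(-216) = 47066 - 1/216*3 = 47066 - 1/72 = 3388751/72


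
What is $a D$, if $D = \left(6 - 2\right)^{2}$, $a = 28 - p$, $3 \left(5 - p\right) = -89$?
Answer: $- \frac{320}{3} \approx -106.67$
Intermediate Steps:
$p = \frac{104}{3}$ ($p = 5 - - \frac{89}{3} = 5 + \frac{89}{3} = \frac{104}{3} \approx 34.667$)
$a = - \frac{20}{3}$ ($a = 28 - \frac{104}{3} = - \frac{20}{3} \approx -6.6667$)
$D = 16$ ($D = 4^{2} = 16$)
$a D = \left(- \frac{20}{3}\right) 16 = - \frac{320}{3}$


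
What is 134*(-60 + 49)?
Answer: -1474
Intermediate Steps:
134*(-60 + 49) = 134*(-11) = -1474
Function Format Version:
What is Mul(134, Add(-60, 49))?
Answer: -1474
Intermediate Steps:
Mul(134, Add(-60, 49)) = Mul(134, -11) = -1474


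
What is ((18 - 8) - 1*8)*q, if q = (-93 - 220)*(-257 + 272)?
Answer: -9390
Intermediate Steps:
q = -4695 (q = -313*15 = -4695)
((18 - 8) - 1*8)*q = ((18 - 8) - 1*8)*(-4695) = (10 - 8)*(-4695) = 2*(-4695) = -9390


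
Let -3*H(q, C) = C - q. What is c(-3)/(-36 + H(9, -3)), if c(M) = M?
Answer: 3/32 ≈ 0.093750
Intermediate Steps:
H(q, C) = -C/3 + q/3 (H(q, C) = -(C - q)/3 = -C/3 + q/3)
c(-3)/(-36 + H(9, -3)) = -3/(-36 + (-⅓*(-3) + (⅓)*9)) = -3/(-36 + (1 + 3)) = -3/(-36 + 4) = -3/(-32) = -1/32*(-3) = 3/32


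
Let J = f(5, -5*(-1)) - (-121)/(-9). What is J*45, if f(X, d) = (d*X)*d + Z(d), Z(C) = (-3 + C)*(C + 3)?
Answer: 5740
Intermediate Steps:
Z(C) = (-3 + C)*(3 + C)
f(X, d) = -9 + d**2 + X*d**2 (f(X, d) = (d*X)*d + (-9 + d**2) = (X*d)*d + (-9 + d**2) = X*d**2 + (-9 + d**2) = -9 + d**2 + X*d**2)
J = 1148/9 (J = (-9 + (-5*(-1))**2 + 5*(-5*(-1))**2) - (-121)/(-9) = (-9 + 5**2 + 5*5**2) - (-121)*(-1)/9 = (-9 + 25 + 5*25) - 1*121/9 = (-9 + 25 + 125) - 121/9 = 141 - 121/9 = 1148/9 ≈ 127.56)
J*45 = (1148/9)*45 = 5740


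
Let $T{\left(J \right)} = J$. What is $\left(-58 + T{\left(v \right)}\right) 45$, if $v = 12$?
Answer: $-2070$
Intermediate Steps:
$\left(-58 + T{\left(v \right)}\right) 45 = \left(-58 + 12\right) 45 = \left(-46\right) 45 = -2070$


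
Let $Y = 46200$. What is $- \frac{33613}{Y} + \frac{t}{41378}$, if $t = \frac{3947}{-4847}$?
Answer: $- \frac{3370788799079}{4632916734600} \approx -0.72757$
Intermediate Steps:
$t = - \frac{3947}{4847}$ ($t = 3947 \left(- \frac{1}{4847}\right) = - \frac{3947}{4847} \approx -0.81432$)
$- \frac{33613}{Y} + \frac{t}{41378} = - \frac{33613}{46200} - \frac{3947}{4847 \cdot 41378} = \left(-33613\right) \frac{1}{46200} - \frac{3947}{200559166} = - \frac{33613}{46200} - \frac{3947}{200559166} = - \frac{3370788799079}{4632916734600}$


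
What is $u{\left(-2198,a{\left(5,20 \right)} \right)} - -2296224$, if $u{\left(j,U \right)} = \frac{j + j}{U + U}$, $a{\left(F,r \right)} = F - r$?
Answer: $\frac{34445558}{15} \approx 2.2964 \cdot 10^{6}$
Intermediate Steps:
$u{\left(j,U \right)} = \frac{j}{U}$ ($u{\left(j,U \right)} = \frac{2 j}{2 U} = 2 j \frac{1}{2 U} = \frac{j}{U}$)
$u{\left(-2198,a{\left(5,20 \right)} \right)} - -2296224 = - \frac{2198}{5 - 20} - -2296224 = - \frac{2198}{5 - 20} + 2296224 = - \frac{2198}{-15} + 2296224 = \left(-2198\right) \left(- \frac{1}{15}\right) + 2296224 = \frac{2198}{15} + 2296224 = \frac{34445558}{15}$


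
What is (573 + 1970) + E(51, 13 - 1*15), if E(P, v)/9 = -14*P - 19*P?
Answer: -12604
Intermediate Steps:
E(P, v) = -297*P (E(P, v) = 9*(-14*P - 19*P) = 9*(-33*P) = -297*P)
(573 + 1970) + E(51, 13 - 1*15) = (573 + 1970) - 297*51 = 2543 - 15147 = -12604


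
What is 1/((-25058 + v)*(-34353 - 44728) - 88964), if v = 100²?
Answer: 1/1190712734 ≈ 8.3983e-10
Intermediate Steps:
v = 10000
1/((-25058 + v)*(-34353 - 44728) - 88964) = 1/((-25058 + 10000)*(-34353 - 44728) - 88964) = 1/(-15058*(-79081) - 88964) = 1/(1190801698 - 88964) = 1/1190712734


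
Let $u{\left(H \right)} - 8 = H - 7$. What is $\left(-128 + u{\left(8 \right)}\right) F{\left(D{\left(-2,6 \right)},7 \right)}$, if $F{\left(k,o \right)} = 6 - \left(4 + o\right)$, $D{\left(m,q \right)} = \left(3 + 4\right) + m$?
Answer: $595$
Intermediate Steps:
$D{\left(m,q \right)} = 7 + m$
$F{\left(k,o \right)} = 2 - o$
$u{\left(H \right)} = 1 + H$ ($u{\left(H \right)} = 8 + \left(H - 7\right) = 8 + \left(-7 + H\right) = 1 + H$)
$\left(-128 + u{\left(8 \right)}\right) F{\left(D{\left(-2,6 \right)},7 \right)} = \left(-128 + \left(1 + 8\right)\right) \left(2 - 7\right) = \left(-128 + 9\right) \left(2 - 7\right) = \left(-119\right) \left(-5\right) = 595$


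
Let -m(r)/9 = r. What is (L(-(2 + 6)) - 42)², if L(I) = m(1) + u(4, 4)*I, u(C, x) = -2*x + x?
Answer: 361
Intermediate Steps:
u(C, x) = -x
m(r) = -9*r
L(I) = -9 - 4*I (L(I) = -9*1 + (-1*4)*I = -9 - 4*I)
(L(-(2 + 6)) - 42)² = ((-9 - (-4)*(2 + 6)) - 42)² = ((-9 - (-4)*8) - 42)² = ((-9 - 4*(-8)) - 42)² = ((-9 + 32) - 42)² = (23 - 42)² = (-19)² = 361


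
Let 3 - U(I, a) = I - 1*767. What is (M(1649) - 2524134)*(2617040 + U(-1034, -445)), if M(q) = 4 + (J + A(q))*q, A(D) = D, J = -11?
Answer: 463357306608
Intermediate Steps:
U(I, a) = 770 - I (U(I, a) = 3 - (I - 1*767) = 3 - (I - 767) = 3 - (-767 + I) = 3 + (767 - I) = 770 - I)
M(q) = 4 + q*(-11 + q) (M(q) = 4 + (-11 + q)*q = 4 + q*(-11 + q))
(M(1649) - 2524134)*(2617040 + U(-1034, -445)) = ((4 + 1649² - 11*1649) - 2524134)*(2617040 + (770 - 1*(-1034))) = ((4 + 2719201 - 18139) - 2524134)*(2617040 + (770 + 1034)) = (2701066 - 2524134)*(2617040 + 1804) = 176932*2618844 = 463357306608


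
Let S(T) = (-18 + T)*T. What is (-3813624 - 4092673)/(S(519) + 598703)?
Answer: -7906297/858722 ≈ -9.2070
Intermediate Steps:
S(T) = T*(-18 + T)
(-3813624 - 4092673)/(S(519) + 598703) = (-3813624 - 4092673)/(519*(-18 + 519) + 598703) = -7906297/(519*501 + 598703) = -7906297/(260019 + 598703) = -7906297/858722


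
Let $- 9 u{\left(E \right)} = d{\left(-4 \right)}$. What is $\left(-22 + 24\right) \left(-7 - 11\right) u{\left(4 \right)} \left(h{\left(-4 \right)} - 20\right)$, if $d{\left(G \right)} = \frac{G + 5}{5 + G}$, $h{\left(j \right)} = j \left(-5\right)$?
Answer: $0$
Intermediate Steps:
$h{\left(j \right)} = - 5 j$
$d{\left(G \right)} = 1$ ($d{\left(G \right)} = \frac{5 + G}{5 + G} = 1$)
$u{\left(E \right)} = - \frac{1}{9}$ ($u{\left(E \right)} = \left(- \frac{1}{9}\right) 1 = - \frac{1}{9}$)
$\left(-22 + 24\right) \left(-7 - 11\right) u{\left(4 \right)} \left(h{\left(-4 \right)} - 20\right) = \left(-22 + 24\right) \left(-7 - 11\right) \left(- \frac{1}{9}\right) \left(\left(-5\right) \left(-4\right) - 20\right) = 2 \left(-18\right) \left(- \frac{1}{9}\right) \left(20 - 20\right) = \left(-36\right) \left(- \frac{1}{9}\right) 0 = 4 \cdot 0 = 0$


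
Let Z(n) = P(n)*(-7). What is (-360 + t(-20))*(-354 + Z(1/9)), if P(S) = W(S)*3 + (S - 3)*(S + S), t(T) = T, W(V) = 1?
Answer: 11404180/81 ≈ 1.4079e+5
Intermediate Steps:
P(S) = 3 + 2*S*(-3 + S) (P(S) = 1*3 + (S - 3)*(S + S) = 3 + (-3 + S)*(2*S) = 3 + 2*S*(-3 + S))
Z(n) = -21 - 14*n² + 42*n (Z(n) = (3 - 6*n + 2*n²)*(-7) = -21 - 14*n² + 42*n)
(-360 + t(-20))*(-354 + Z(1/9)) = (-360 - 20)*(-354 + (-21 - 14*(1/9)² + 42/9)) = -380*(-354 + (-21 - 14*(⅑)² + 42*(⅑))) = -380*(-354 + (-21 - 14*1/81 + 14/3)) = -380*(-354 + (-21 - 14/81 + 14/3)) = -380*(-354 - 1337/81) = -380*(-30011/81) = 11404180/81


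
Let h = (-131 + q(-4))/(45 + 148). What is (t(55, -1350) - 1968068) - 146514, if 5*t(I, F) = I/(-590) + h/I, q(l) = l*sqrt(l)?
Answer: -13243310010923/6262850 - 8*I/53075 ≈ -2.1146e+6 - 0.00015073*I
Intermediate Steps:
q(l) = l**(3/2)
h = -131/193 - 8*I/193 (h = (-131 + (-4)**(3/2))/(45 + 148) = (-131 - 8*I)/193 = (-131 - 8*I)*(1/193) = -131/193 - 8*I/193 ≈ -0.67876 - 0.041451*I)
t(I, F) = -I/2950 + (-131/193 - 8*I/193)/(5*I) (t(I, F) = (I/(-590) + (-131/193 - 8*I/193)/I)/5 = (I*(-1/590) + (-131/193 - 8*I/193)/I)/5 = (-I/590 + (-131/193 - 8*I/193)/I)/5 = -I/2950 + (-131/193 - 8*I/193)/(5*I))
(t(55, -1350) - 1968068) - 146514 = ((1/569350)*(-77290 - 4720*I - 193*55**2)/55 - 1968068) - 146514 = ((1/569350)*(1/55)*(-77290 - 4720*I - 193*3025) - 1968068) - 146514 = ((1/569350)*(1/55)*(-77290 - 4720*I - 583825) - 1968068) - 146514 = ((1/569350)*(1/55)*(-661115 - 4720*I) - 1968068) - 146514 = ((-132223/6262850 - 8*I/53075) - 1968068) - 146514 = (-12325714806023/6262850 - 8*I/53075) - 146514 = -13243310010923/6262850 - 8*I/53075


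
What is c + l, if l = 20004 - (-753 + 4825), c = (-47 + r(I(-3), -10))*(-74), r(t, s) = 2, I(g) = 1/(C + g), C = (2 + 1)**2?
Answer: 19262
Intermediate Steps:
C = 9 (C = 3**2 = 9)
I(g) = 1/(9 + g)
c = 3330 (c = (-47 + 2)*(-74) = -45*(-74) = 3330)
l = 15932 (l = 20004 - 1*4072 = 20004 - 4072 = 15932)
c + l = 3330 + 15932 = 19262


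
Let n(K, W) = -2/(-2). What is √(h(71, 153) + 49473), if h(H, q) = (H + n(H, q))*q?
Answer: 3*√6721 ≈ 245.95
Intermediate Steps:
n(K, W) = 1 (n(K, W) = -2*(-½) = 1)
h(H, q) = q*(1 + H) (h(H, q) = (H + 1)*q = (1 + H)*q = q*(1 + H))
√(h(71, 153) + 49473) = √(153*(1 + 71) + 49473) = √(153*72 + 49473) = √(11016 + 49473) = √60489 = 3*√6721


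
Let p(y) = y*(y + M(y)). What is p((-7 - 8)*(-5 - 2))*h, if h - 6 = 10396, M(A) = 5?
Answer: 120143100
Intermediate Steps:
h = 10402 (h = 6 + 10396 = 10402)
p(y) = y*(5 + y) (p(y) = y*(y + 5) = y*(5 + y))
p((-7 - 8)*(-5 - 2))*h = (((-7 - 8)*(-5 - 2))*(5 + (-7 - 8)*(-5 - 2)))*10402 = ((-15*(-7))*(5 - 15*(-7)))*10402 = (105*(5 + 105))*10402 = (105*110)*10402 = 11550*10402 = 120143100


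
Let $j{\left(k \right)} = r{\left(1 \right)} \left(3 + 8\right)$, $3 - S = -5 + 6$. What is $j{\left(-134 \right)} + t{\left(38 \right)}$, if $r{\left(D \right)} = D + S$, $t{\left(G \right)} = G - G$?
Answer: $33$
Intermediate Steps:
$S = 2$ ($S = 3 - \left(-5 + 6\right) = 3 - 1 = 2$)
$t{\left(G \right)} = 0$
$r{\left(D \right)} = 2 + D$ ($r{\left(D \right)} = D + 2 = 2 + D$)
$j{\left(k \right)} = 33$ ($j{\left(k \right)} = \left(2 + 1\right) \left(3 + 8\right) = 3 \cdot 11 = 33$)
$j{\left(-134 \right)} + t{\left(38 \right)} = 33 + 0 = 33$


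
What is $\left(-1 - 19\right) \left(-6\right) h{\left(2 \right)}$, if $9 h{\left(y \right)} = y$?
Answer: $\frac{80}{3} \approx 26.667$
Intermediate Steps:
$h{\left(y \right)} = \frac{y}{9}$
$\left(-1 - 19\right) \left(-6\right) h{\left(2 \right)} = \left(-1 - 19\right) \left(-6\right) \frac{1}{9} \cdot 2 = \left(-1 - 19\right) \left(-6\right) \frac{2}{9} = \left(-20\right) \left(-6\right) \frac{2}{9} = 120 \cdot \frac{2}{9} = \frac{80}{3}$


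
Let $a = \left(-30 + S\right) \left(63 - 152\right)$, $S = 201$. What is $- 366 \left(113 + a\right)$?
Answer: $5528796$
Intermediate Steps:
$a = -15219$ ($a = \left(-30 + 201\right) \left(63 - 152\right) = 171 \left(-89\right) = -15219$)
$- 366 \left(113 + a\right) = - 366 \left(113 - 15219\right) = \left(-366\right) \left(-15106\right) = 5528796$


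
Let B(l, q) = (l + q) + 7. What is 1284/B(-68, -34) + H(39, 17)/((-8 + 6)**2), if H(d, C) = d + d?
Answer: 1137/190 ≈ 5.9842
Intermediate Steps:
H(d, C) = 2*d
B(l, q) = 7 + l + q
1284/B(-68, -34) + H(39, 17)/((-8 + 6)**2) = 1284/(7 - 68 - 34) + (2*39)/((-8 + 6)**2) = 1284/(-95) + 78/((-2)**2) = 1284*(-1/95) + 78/4 = -1284/95 + 78*(1/4) = -1284/95 + 39/2 = 1137/190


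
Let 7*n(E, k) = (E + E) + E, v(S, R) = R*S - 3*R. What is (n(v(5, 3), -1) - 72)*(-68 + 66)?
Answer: 972/7 ≈ 138.86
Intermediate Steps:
v(S, R) = -3*R + R*S
n(E, k) = 3*E/7 (n(E, k) = ((E + E) + E)/7 = (2*E + E)/7 = (3*E)/7 = 3*E/7)
(n(v(5, 3), -1) - 72)*(-68 + 66) = (3*(3*(-3 + 5))/7 - 72)*(-68 + 66) = (3*(3*2)/7 - 72)*(-2) = ((3/7)*6 - 72)*(-2) = (18/7 - 72)*(-2) = -486/7*(-2) = 972/7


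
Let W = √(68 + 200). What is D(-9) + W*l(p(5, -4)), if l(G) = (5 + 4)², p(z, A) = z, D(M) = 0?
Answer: 162*√67 ≈ 1326.0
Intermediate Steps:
W = 2*√67 (W = √268 = 2*√67 ≈ 16.371)
l(G) = 81 (l(G) = 9² = 81)
D(-9) + W*l(p(5, -4)) = 0 + (2*√67)*81 = 0 + 162*√67 = 162*√67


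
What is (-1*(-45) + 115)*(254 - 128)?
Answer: 20160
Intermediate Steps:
(-1*(-45) + 115)*(254 - 128) = (45 + 115)*126 = 160*126 = 20160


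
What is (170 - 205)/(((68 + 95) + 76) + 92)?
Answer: -35/331 ≈ -0.10574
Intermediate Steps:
(170 - 205)/(((68 + 95) + 76) + 92) = -35/((163 + 76) + 92) = -35/(239 + 92) = -35/331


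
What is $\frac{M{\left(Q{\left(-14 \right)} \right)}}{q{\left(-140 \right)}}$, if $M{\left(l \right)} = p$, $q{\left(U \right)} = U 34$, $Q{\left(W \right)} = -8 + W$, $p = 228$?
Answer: $- \frac{57}{1190} \approx -0.047899$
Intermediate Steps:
$q{\left(U \right)} = 34 U$
$M{\left(l \right)} = 228$
$\frac{M{\left(Q{\left(-14 \right)} \right)}}{q{\left(-140 \right)}} = \frac{228}{34 \left(-140\right)} = \frac{228}{-4760} = 228 \left(- \frac{1}{4760}\right) = - \frac{57}{1190}$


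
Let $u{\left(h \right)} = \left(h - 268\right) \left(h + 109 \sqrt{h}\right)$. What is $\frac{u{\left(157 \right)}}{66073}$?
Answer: $- \frac{17427}{66073} - \frac{12099 \sqrt{157}}{66073} \approx -2.5582$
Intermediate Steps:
$u{\left(h \right)} = \left(-268 + h\right) \left(h + 109 \sqrt{h}\right)$
$\frac{u{\left(157 \right)}}{66073} = \frac{157^{2} - 29212 \sqrt{157} - 42076 + 109 \cdot 157^{\frac{3}{2}}}{66073} = \left(24649 - 29212 \sqrt{157} - 42076 + 109 \cdot 157 \sqrt{157}\right) \frac{1}{66073} = \left(24649 - 29212 \sqrt{157} - 42076 + 17113 \sqrt{157}\right) \frac{1}{66073} = \left(-17427 - 12099 \sqrt{157}\right) \frac{1}{66073} = - \frac{17427}{66073} - \frac{12099 \sqrt{157}}{66073}$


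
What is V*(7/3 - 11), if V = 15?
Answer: -130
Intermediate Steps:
V*(7/3 - 11) = 15*(7/3 - 11) = 15*(-26/3) = -130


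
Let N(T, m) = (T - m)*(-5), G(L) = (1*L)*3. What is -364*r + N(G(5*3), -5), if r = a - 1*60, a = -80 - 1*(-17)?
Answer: 44522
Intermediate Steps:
a = -63 (a = -80 + 17 = -63)
G(L) = 3*L (G(L) = L*3 = 3*L)
N(T, m) = -5*T + 5*m
r = -123 (r = -63 - 1*60 = -63 - 60 = -123)
-364*r + N(G(5*3), -5) = -364*(-123) + (-15*5*3 + 5*(-5)) = 44772 + (-15*15 - 25) = 44772 + (-5*45 - 25) = 44772 + (-225 - 25) = 44772 - 250 = 44522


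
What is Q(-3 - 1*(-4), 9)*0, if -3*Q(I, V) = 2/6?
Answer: 0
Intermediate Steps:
Q(I, V) = -⅑ (Q(I, V) = -2/(3*6) = -⅓*⅓ = -⅑)
Q(-3 - 1*(-4), 9)*0 = -⅑*0 = 0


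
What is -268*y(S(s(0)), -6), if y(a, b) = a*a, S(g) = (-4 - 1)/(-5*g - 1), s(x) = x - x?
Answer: -6700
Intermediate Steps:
s(x) = 0
S(g) = -5/(-1 - 5*g)
y(a, b) = a²
-268*y(S(s(0)), -6) = -268*25/(1 + 5*0)² = -268*25/(1 + 0)² = -268*(5/1)² = -268*(5*1)² = -268*5² = -268*25 = -6700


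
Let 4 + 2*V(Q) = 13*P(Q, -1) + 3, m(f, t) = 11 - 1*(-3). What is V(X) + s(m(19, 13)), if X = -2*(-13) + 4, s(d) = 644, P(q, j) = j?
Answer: 637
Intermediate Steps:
m(f, t) = 14 (m(f, t) = 11 + 3 = 14)
X = 30 (X = 26 + 4 = 30)
V(Q) = -7 (V(Q) = -2 + (13*(-1) + 3)/2 = -2 + (-13 + 3)/2 = -2 + (1/2)*(-10) = -2 - 5 = -7)
V(X) + s(m(19, 13)) = -7 + 644 = 637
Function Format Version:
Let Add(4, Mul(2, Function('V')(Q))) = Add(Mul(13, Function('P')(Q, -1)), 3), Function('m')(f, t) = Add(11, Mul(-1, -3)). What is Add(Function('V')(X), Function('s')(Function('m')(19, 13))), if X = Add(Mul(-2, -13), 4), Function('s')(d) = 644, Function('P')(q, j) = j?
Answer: 637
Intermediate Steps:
Function('m')(f, t) = 14 (Function('m')(f, t) = Add(11, 3) = 14)
X = 30 (X = Add(26, 4) = 30)
Function('V')(Q) = -7 (Function('V')(Q) = Add(-2, Mul(Rational(1, 2), Add(Mul(13, -1), 3))) = Add(-2, Mul(Rational(1, 2), Add(-13, 3))) = Add(-2, Mul(Rational(1, 2), -10)) = Add(-2, -5) = -7)
Add(Function('V')(X), Function('s')(Function('m')(19, 13))) = Add(-7, 644) = 637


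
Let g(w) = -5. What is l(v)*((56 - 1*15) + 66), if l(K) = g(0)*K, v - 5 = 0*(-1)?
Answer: -2675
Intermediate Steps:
v = 5 (v = 5 + 0*(-1) = 5 + 0 = 5)
l(K) = -5*K
l(v)*((56 - 1*15) + 66) = (-5*5)*((56 - 1*15) + 66) = -25*((56 - 15) + 66) = -25*(41 + 66) = -25*107 = -2675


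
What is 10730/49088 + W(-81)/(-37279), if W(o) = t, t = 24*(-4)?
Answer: 202358059/914975776 ≈ 0.22116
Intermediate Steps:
t = -96
W(o) = -96
10730/49088 + W(-81)/(-37279) = 10730/49088 - 96/(-37279) = 10730*(1/49088) - 96*(-1/37279) = 5365/24544 + 96/37279 = 202358059/914975776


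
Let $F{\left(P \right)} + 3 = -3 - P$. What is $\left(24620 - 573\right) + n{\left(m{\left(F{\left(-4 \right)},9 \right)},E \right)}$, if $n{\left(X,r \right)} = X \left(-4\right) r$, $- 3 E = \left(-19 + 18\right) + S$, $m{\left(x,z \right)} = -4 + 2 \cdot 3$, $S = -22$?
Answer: $\frac{71957}{3} \approx 23986.0$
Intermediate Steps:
$F{\left(P \right)} = -6 - P$ ($F{\left(P \right)} = -3 - \left(3 + P\right) = -6 - P$)
$m{\left(x,z \right)} = 2$ ($m{\left(x,z \right)} = -4 + 6 = 2$)
$E = \frac{23}{3}$ ($E = - \frac{\left(-19 + 18\right) - 22}{3} = - \frac{-1 - 22}{3} = \left(- \frac{1}{3}\right) \left(-23\right) = \frac{23}{3} \approx 7.6667$)
$n{\left(X,r \right)} = - 4 X r$
$\left(24620 - 573\right) + n{\left(m{\left(F{\left(-4 \right)},9 \right)},E \right)} = \left(24620 - 573\right) - 8 \cdot \frac{23}{3} = 24047 - \frac{184}{3} = \frac{71957}{3}$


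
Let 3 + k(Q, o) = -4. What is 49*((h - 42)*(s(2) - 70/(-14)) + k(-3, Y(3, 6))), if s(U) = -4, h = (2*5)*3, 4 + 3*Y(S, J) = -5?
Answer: -931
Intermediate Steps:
Y(S, J) = -3 (Y(S, J) = -4/3 + (⅓)*(-5) = -4/3 - 5/3 = -3)
h = 30 (h = 10*3 = 30)
k(Q, o) = -7 (k(Q, o) = -3 - 4 = -7)
49*((h - 42)*(s(2) - 70/(-14)) + k(-3, Y(3, 6))) = 49*((30 - 42)*(-4 - 70/(-14)) - 7) = 49*(-12*(-4 - 70*(-1/14)) - 7) = 49*(-12*(-4 + 5) - 7) = 49*(-12*1 - 7) = 49*(-12 - 7) = 49*(-19) = -931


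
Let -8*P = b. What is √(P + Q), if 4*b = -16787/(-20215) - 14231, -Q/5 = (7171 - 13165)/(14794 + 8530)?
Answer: 3*√224816484069580585/67356380 ≈ 21.118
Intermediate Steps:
Q = 14985/11662 (Q = -5*(7171 - 13165)/(14794 + 8530) = -(-29970)/23324 = -5*(-2997/11662) = 14985/11662 ≈ 1.2849)
b = -143831439/40430 (b = (-16787/(-20215) - 14231)/4 = (-16787*(-1/20215) - 14231)/4 = (16787/20215 - 14231)/4 = (¼)*(-287662878/20215) = -143831439/40430 ≈ -3557.5)
P = 143831439/323440 (P = -⅛*(-143831439/40430) = 143831439/323440 ≈ 444.69)
√(P + Q) = √(143831439/323440 + 14985/11662) = √(841104495009/1885978640) = 3*√224816484069580585/67356380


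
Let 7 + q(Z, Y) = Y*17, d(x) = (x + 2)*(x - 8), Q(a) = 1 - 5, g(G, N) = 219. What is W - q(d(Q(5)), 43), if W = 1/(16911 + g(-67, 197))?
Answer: -12402119/17130 ≈ -724.00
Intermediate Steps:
W = 1/17130 (W = 1/(16911 + 219) = 1/17130 ≈ 5.8377e-5)
Q(a) = -4
d(x) = (-8 + x)*(2 + x) (d(x) = (2 + x)*(-8 + x) = (-8 + x)*(2 + x))
q(Z, Y) = -7 + 17*Y (q(Z, Y) = -7 + Y*17 = -7 + 17*Y)
W - q(d(Q(5)), 43) = 1/17130 - (-7 + 17*43) = 1/17130 - (-7 + 731) = 1/17130 - 1*724 = 1/17130 - 724 = -12402119/17130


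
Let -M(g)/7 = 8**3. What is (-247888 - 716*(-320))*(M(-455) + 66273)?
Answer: -1176547152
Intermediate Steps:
M(g) = -3584 (M(g) = -7*8**3 = -7*512 = -3584)
(-247888 - 716*(-320))*(M(-455) + 66273) = (-247888 - 716*(-320))*(-3584 + 66273) = (-247888 + 229120)*62689 = -18768*62689 = -1176547152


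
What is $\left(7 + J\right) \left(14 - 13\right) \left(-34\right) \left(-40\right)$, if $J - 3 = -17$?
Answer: $-9520$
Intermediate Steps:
$J = -14$ ($J = 3 - 17 = -14$)
$\left(7 + J\right) \left(14 - 13\right) \left(-34\right) \left(-40\right) = \left(7 - 14\right) \left(14 - 13\right) \left(-34\right) \left(-40\right) = \left(-7\right) 1 \left(-34\right) \left(-40\right) = \left(-7\right) \left(-34\right) \left(-40\right) = 238 \left(-40\right) = -9520$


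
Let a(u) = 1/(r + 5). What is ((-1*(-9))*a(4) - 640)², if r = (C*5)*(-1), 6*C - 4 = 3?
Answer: 10588516/25 ≈ 4.2354e+5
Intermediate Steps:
C = 7/6 (C = ⅔ + (⅙)*3 = ⅔ + ½ = 7/6 ≈ 1.1667)
r = -35/6 (r = ((7/6)*5)*(-1) = (35/6)*(-1) = -35/6 ≈ -5.8333)
a(u) = -6/5 (a(u) = 1/(-35/6 + 5) = 1/(-⅚) = -6/5)
((-1*(-9))*a(4) - 640)² = (-1*(-9)*(-6/5) - 640)² = (9*(-6/5) - 640)² = (-54/5 - 640)² = (-3254/5)² = 10588516/25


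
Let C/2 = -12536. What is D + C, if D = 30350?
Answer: 5278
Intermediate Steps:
C = -25072 (C = 2*(-12536) = -25072)
D + C = 30350 - 25072 = 5278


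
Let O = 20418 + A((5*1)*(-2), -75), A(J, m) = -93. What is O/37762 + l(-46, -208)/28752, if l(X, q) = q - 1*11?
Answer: 96019087/180955504 ≈ 0.53062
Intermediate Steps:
l(X, q) = -11 + q (l(X, q) = q - 11 = -11 + q)
O = 20325 (O = 20418 - 93 = 20325)
O/37762 + l(-46, -208)/28752 = 20325/37762 + (-11 - 208)/28752 = 20325*(1/37762) - 219*1/28752 = 20325/37762 - 73/9584 = 96019087/180955504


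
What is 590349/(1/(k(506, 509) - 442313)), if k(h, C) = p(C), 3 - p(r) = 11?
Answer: -261123760029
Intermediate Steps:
p(r) = -8 (p(r) = 3 - 1*11 = 3 - 11 = -8)
k(h, C) = -8
590349/(1/(k(506, 509) - 442313)) = 590349/(1/(-8 - 442313)) = 590349/(1/(-442321)) = 590349/(-1/442321) = 590349*(-442321) = -261123760029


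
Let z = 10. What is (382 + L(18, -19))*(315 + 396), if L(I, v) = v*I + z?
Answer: 35550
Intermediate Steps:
L(I, v) = 10 + I*v (L(I, v) = v*I + 10 = I*v + 10 = 10 + I*v)
(382 + L(18, -19))*(315 + 396) = (382 + (10 + 18*(-19)))*(315 + 396) = (382 + (10 - 342))*711 = (382 - 332)*711 = 50*711 = 35550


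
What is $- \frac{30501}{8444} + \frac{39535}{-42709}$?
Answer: $- \frac{1636500749}{360634796} \approx -4.5378$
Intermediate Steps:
$- \frac{30501}{8444} + \frac{39535}{-42709} = \left(-30501\right) \frac{1}{8444} + 39535 \left(- \frac{1}{42709}\right) = - \frac{30501}{8444} - \frac{39535}{42709} = - \frac{1636500749}{360634796}$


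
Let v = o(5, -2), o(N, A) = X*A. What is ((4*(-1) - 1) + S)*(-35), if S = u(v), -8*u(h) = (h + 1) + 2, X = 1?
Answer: 1435/8 ≈ 179.38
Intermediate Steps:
o(N, A) = A (o(N, A) = 1*A = A)
v = -2
u(h) = -3/8 - h/8 (u(h) = -((h + 1) + 2)/8 = -((1 + h) + 2)/8 = -(3 + h)/8 = -3/8 - h/8)
S = -1/8 (S = -3/8 - 1/8*(-2) = -3/8 + 1/4 = -1/8 ≈ -0.12500)
((4*(-1) - 1) + S)*(-35) = ((4*(-1) - 1) - 1/8)*(-35) = ((-4 - 1) - 1/8)*(-35) = (-5 - 1/8)*(-35) = -41/8*(-35) = 1435/8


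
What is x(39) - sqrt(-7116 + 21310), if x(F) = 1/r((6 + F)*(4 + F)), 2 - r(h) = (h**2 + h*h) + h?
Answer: -1/7490383 - sqrt(14194) ≈ -119.14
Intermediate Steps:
r(h) = 2 - h - 2*h**2 (r(h) = 2 - ((h**2 + h*h) + h) = 2 - ((h**2 + h**2) + h) = 2 - (2*h**2 + h) = 2 - (h + 2*h**2) = 2 + (-h - 2*h**2) = 2 - h - 2*h**2)
x(F) = 1/(2 - (4 + F)*(6 + F) - 2*(4 + F)**2*(6 + F)**2) (x(F) = 1/(2 - (6 + F)*(4 + F) - 2*(4 + F)**2*(6 + F)**2) = 1/(2 - (4 + F)*(6 + F) - 2*(4 + F)**2*(6 + F)**2))
x(39) - sqrt(-7116 + 21310) = -1/(22 + 39**2 + 2*(24 + 39**2 + 10*39)**2 + 10*39) - sqrt(-7116 + 21310) = -1/(22 + 1521 + 2*(24 + 1521 + 390)**2 + 390) - sqrt(14194) = -1/(22 + 1521 + 2*1935**2 + 390) - sqrt(14194) = -1/(22 + 1521 + 2*3744225 + 390) - sqrt(14194) = -1/(22 + 1521 + 7488450 + 390) - sqrt(14194) = -1/7490383 - sqrt(14194)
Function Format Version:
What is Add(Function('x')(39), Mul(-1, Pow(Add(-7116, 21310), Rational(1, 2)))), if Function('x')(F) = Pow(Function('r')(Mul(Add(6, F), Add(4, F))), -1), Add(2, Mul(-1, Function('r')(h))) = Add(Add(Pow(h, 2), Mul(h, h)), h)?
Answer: Add(Rational(-1, 7490383), Mul(-1, Pow(14194, Rational(1, 2)))) ≈ -119.14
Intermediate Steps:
Function('r')(h) = Add(2, Mul(-1, h), Mul(-2, Pow(h, 2))) (Function('r')(h) = Add(2, Mul(-1, Add(Add(Pow(h, 2), Mul(h, h)), h))) = Add(2, Mul(-1, Add(Add(Pow(h, 2), Pow(h, 2)), h))) = Add(2, Mul(-1, Add(Mul(2, Pow(h, 2)), h))) = Add(2, Mul(-1, Add(h, Mul(2, Pow(h, 2))))) = Add(2, Add(Mul(-1, h), Mul(-2, Pow(h, 2)))) = Add(2, Mul(-1, h), Mul(-2, Pow(h, 2))))
Function('x')(F) = Pow(Add(2, Mul(-1, Add(4, F), Add(6, F)), Mul(-2, Pow(Add(4, F), 2), Pow(Add(6, F), 2))), -1) (Function('x')(F) = Pow(Add(2, Mul(-1, Mul(Add(6, F), Add(4, F))), Mul(-2, Pow(Mul(Add(6, F), Add(4, F)), 2))), -1) = Pow(Add(2, Mul(-1, Mul(Add(4, F), Add(6, F))), Mul(-2, Pow(Mul(Add(4, F), Add(6, F)), 2))), -1) = Pow(Add(2, Mul(-1, Add(4, F), Add(6, F)), Mul(-2, Mul(Pow(Add(4, F), 2), Pow(Add(6, F), 2)))), -1) = Pow(Add(2, Mul(-1, Add(4, F), Add(6, F)), Mul(-2, Pow(Add(4, F), 2), Pow(Add(6, F), 2))), -1))
Add(Function('x')(39), Mul(-1, Pow(Add(-7116, 21310), Rational(1, 2)))) = Add(Mul(-1, Pow(Add(22, Pow(39, 2), Mul(2, Pow(Add(24, Pow(39, 2), Mul(10, 39)), 2)), Mul(10, 39)), -1)), Mul(-1, Pow(Add(-7116, 21310), Rational(1, 2)))) = Add(Mul(-1, Pow(Add(22, 1521, Mul(2, Pow(Add(24, 1521, 390), 2)), 390), -1)), Mul(-1, Pow(14194, Rational(1, 2)))) = Add(Mul(-1, Pow(Add(22, 1521, Mul(2, Pow(1935, 2)), 390), -1)), Mul(-1, Pow(14194, Rational(1, 2)))) = Add(Mul(-1, Pow(Add(22, 1521, Mul(2, 3744225), 390), -1)), Mul(-1, Pow(14194, Rational(1, 2)))) = Add(Mul(-1, Pow(Add(22, 1521, 7488450, 390), -1)), Mul(-1, Pow(14194, Rational(1, 2)))) = Add(Mul(-1, Pow(7490383, -1)), Mul(-1, Pow(14194, Rational(1, 2)))) = Add(Mul(-1, Rational(1, 7490383)), Mul(-1, Pow(14194, Rational(1, 2)))) = Add(Rational(-1, 7490383), Mul(-1, Pow(14194, Rational(1, 2))))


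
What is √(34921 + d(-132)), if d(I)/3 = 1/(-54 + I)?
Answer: √134236262/62 ≈ 186.87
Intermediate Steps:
d(I) = 3/(-54 + I)
√(34921 + d(-132)) = √(34921 + 3/(-54 - 132)) = √(34921 + 3/(-186)) = √(34921 + 3*(-1/186)) = √(34921 - 1/62) = √(2165101/62) = √134236262/62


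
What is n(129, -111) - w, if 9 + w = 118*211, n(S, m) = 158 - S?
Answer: -24860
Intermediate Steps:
w = 24889 (w = -9 + 118*211 = -9 + 24898 = 24889)
n(129, -111) - w = (158 - 1*129) - 1*24889 = (158 - 129) - 24889 = 29 - 24889 = -24860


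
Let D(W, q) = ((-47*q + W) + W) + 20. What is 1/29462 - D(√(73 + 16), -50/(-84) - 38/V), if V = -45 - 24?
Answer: 80306127/2371691 - 2*√89 ≈ 14.992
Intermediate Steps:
V = -69
D(W, q) = 20 - 47*q + 2*W (D(W, q) = ((W - 47*q) + W) + 20 = (-47*q + 2*W) + 20 = 20 - 47*q + 2*W)
1/29462 - D(√(73 + 16), -50/(-84) - 38/V) = 1/29462 - (20 - 47*(-50/(-84) - 38/(-69)) + 2*√(73 + 16)) = 1/29462 - (20 - 47*(-50*(-1/84) - 38*(-1/69)) + 2*√89) = 1/29462 - (20 - 47*(25/42 + 38/69) + 2*√89) = 1/29462 - (20 - 47*369/322 + 2*√89) = 1/29462 - (20 - 17343/322 + 2*√89) = 1/29462 - (-10903/322 + 2*√89) = 1/29462 + (10903/322 - 2*√89) = 80306127/2371691 - 2*√89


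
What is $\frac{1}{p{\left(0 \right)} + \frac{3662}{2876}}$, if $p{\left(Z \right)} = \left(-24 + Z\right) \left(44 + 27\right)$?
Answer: $- \frac{1438}{2448521} \approx -0.00058729$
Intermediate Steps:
$p{\left(Z \right)} = -1704 + 71 Z$ ($p{\left(Z \right)} = \left(-24 + Z\right) 71 = -1704 + 71 Z$)
$\frac{1}{p{\left(0 \right)} + \frac{3662}{2876}} = \frac{1}{\left(-1704 + 71 \cdot 0\right) + \frac{3662}{2876}} = \frac{1}{\left(-1704 + 0\right) + 3662 \cdot \frac{1}{2876}} = \frac{1}{-1704 + \frac{1831}{1438}} = \frac{1}{- \frac{2448521}{1438}} = - \frac{1438}{2448521}$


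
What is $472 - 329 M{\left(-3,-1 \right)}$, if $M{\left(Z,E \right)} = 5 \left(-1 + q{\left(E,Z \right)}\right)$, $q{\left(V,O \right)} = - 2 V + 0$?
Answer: $-1173$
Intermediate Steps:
$q{\left(V,O \right)} = - 2 V$
$M{\left(Z,E \right)} = -5 - 10 E$ ($M{\left(Z,E \right)} = 5 \left(-1 - 2 E\right) = -5 - 10 E$)
$472 - 329 M{\left(-3,-1 \right)} = 472 - 329 \left(-5 - -10\right) = 472 - 329 \left(-5 + 10\right) = 472 - 1645 = -1173$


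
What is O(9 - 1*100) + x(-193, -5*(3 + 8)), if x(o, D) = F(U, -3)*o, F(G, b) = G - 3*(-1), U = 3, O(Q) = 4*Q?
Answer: -1522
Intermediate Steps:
F(G, b) = 3 + G (F(G, b) = G + 3 = 3 + G)
x(o, D) = 6*o (x(o, D) = (3 + 3)*o = 6*o)
O(9 - 1*100) + x(-193, -5*(3 + 8)) = 4*(9 - 1*100) + 6*(-193) = 4*(9 - 100) - 1158 = 4*(-91) - 1158 = -364 - 1158 = -1522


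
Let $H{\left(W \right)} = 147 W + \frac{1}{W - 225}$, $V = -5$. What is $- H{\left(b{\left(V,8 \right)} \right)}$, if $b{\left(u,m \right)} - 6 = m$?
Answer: $- \frac{434237}{211} \approx -2058.0$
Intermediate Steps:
$b{\left(u,m \right)} = 6 + m$
$H{\left(W \right)} = \frac{1}{-225 + W} + 147 W$ ($H{\left(W \right)} = 147 W + \frac{1}{-225 + W} = \frac{1}{-225 + W} + 147 W$)
$- H{\left(b{\left(V,8 \right)} \right)} = - \frac{1 - 33075 \left(6 + 8\right) + 147 \left(6 + 8\right)^{2}}{-225 + \left(6 + 8\right)} = - \frac{1 - 463050 + 147 \cdot 14^{2}}{-225 + 14} = - \frac{1 - 463050 + 147 \cdot 196}{-211} = - \frac{\left(-1\right) \left(1 - 463050 + 28812\right)}{211} = - \frac{\left(-1\right) \left(-434237\right)}{211} = \left(-1\right) \frac{434237}{211} = - \frac{434237}{211}$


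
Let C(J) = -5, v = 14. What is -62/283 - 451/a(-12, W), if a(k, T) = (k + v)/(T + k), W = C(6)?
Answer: 2169637/566 ≈ 3833.3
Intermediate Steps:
W = -5
a(k, T) = (14 + k)/(T + k) (a(k, T) = (k + 14)/(T + k) = (14 + k)/(T + k))
-62/283 - 451/a(-12, W) = -62/283 - 451*(-5 - 12)/(14 - 12) = -62*1/283 - 451/(2/(-17)) = -62/283 - 451/((-1/17*2)) = -62/283 - 451/(-2/17) = -62/283 - 451*(-17/2) = -62/283 + 7667/2 = 2169637/566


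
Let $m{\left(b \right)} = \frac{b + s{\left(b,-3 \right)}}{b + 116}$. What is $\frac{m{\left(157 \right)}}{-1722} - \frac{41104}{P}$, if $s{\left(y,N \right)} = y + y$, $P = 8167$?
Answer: $- \frac{6442361227}{1279785234} \approx -5.0339$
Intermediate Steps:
$s{\left(y,N \right)} = 2 y$
$m{\left(b \right)} = \frac{3 b}{116 + b}$ ($m{\left(b \right)} = \frac{b + 2 b}{b + 116} = \frac{3 b}{116 + b}$)
$\frac{m{\left(157 \right)}}{-1722} - \frac{41104}{P} = \frac{3 \cdot 157 \frac{1}{116 + 157}}{-1722} - \frac{41104}{8167} = 3 \cdot 157 \cdot \frac{1}{273} \left(- \frac{1}{1722}\right) - \frac{41104}{8167} = \frac{157}{91} \left(- \frac{1}{1722}\right) - \frac{41104}{8167} = - \frac{157}{156702} - \frac{41104}{8167} = - \frac{6442361227}{1279785234}$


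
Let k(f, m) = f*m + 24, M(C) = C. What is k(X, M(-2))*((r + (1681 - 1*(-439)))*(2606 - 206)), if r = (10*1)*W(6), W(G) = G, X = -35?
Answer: 491808000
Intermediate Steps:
k(f, m) = 24 + f*m
r = 60 (r = (10*1)*6 = 10*6 = 60)
k(X, M(-2))*((r + (1681 - 1*(-439)))*(2606 - 206)) = (24 - 35*(-2))*((60 + (1681 - 1*(-439)))*(2606 - 206)) = (24 + 70)*((60 + (1681 + 439))*2400) = 94*((60 + 2120)*2400) = 94*(2180*2400) = 94*5232000 = 491808000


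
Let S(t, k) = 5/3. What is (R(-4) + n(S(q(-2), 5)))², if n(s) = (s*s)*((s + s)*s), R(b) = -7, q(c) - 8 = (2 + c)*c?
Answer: 466489/6561 ≈ 71.100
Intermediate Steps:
q(c) = 8 + c*(2 + c) (q(c) = 8 + (2 + c)*c = 8 + c*(2 + c))
S(t, k) = 5/3 (S(t, k) = 5*(⅓) = 5/3)
n(s) = 2*s⁴ (n(s) = s²*((2*s)*s) = s²*(2*s²) = 2*s⁴)
(R(-4) + n(S(q(-2), 5)))² = (-7 + 2*(5/3)⁴)² = (-7 + 2*(625/81))² = (-7 + 1250/81)² = (683/81)² = 466489/6561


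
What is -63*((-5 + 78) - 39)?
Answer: -2142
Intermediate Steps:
-63*((-5 + 78) - 39) = -63*(73 - 39) = -63*34 = -2142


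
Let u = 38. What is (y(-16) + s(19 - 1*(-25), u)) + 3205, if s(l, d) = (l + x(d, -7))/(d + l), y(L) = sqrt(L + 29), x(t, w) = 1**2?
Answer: 262855/82 + sqrt(13) ≈ 3209.2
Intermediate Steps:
x(t, w) = 1
y(L) = sqrt(29 + L)
s(l, d) = (1 + l)/(d + l) (s(l, d) = (l + 1)/(d + l) = (1 + l)/(d + l))
(y(-16) + s(19 - 1*(-25), u)) + 3205 = (sqrt(29 - 16) + (1 + (19 - 1*(-25)))/(38 + (19 - 1*(-25)))) + 3205 = (sqrt(13) + (1 + (19 + 25))/(38 + (19 + 25))) + 3205 = (sqrt(13) + (1 + 44)/(38 + 44)) + 3205 = (sqrt(13) + 45/82) + 3205 = (45/82 + sqrt(13)) + 3205 = 262855/82 + sqrt(13)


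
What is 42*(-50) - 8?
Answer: -2108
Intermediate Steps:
42*(-50) - 8 = -2100 - 8 = -2108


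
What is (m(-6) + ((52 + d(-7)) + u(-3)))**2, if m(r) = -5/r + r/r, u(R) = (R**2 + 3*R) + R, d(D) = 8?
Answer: 124609/36 ≈ 3461.4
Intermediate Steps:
u(R) = R**2 + 4*R
m(r) = 1 - 5/r (m(r) = -5/r + 1 = 1 - 5/r)
(m(-6) + ((52 + d(-7)) + u(-3)))**2 = ((-5 - 6)/(-6) + ((52 + 8) - 3*(4 - 3)))**2 = (-1/6*(-11) + (60 - 3*1))**2 = (11/6 + (60 - 3))**2 = (11/6 + 57)**2 = (353/6)**2 = 124609/36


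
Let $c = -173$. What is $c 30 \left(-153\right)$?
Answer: $794070$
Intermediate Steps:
$c 30 \left(-153\right) = \left(-173\right) 30 \left(-153\right) = \left(-5190\right) \left(-153\right) = 794070$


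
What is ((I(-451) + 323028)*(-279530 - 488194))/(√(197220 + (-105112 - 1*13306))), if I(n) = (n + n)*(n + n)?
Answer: -436309832784*√82/1271 ≈ -3.1085e+9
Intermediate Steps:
I(n) = 4*n² (I(n) = (2*n)*(2*n) = 4*n²)
((I(-451) + 323028)*(-279530 - 488194))/(√(197220 + (-105112 - 1*13306))) = ((4*(-451)² + 323028)*(-279530 - 488194))/(√(197220 + (-105112 - 1*13306))) = ((4*203401 + 323028)*(-767724))/(√(197220 + (-105112 - 13306))) = ((813604 + 323028)*(-767724))/(√(197220 - 118418)) = (1136632*(-767724))/(√78802) = -872619665568*√82/2542 = -436309832784*√82/1271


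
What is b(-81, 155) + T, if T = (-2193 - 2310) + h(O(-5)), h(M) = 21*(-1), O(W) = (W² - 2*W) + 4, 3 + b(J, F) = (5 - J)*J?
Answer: -11493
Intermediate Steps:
b(J, F) = -3 + J*(5 - J) (b(J, F) = -3 + (5 - J)*J = -3 + J*(5 - J))
O(W) = 4 + W² - 2*W
h(M) = -21
T = -4524 (T = (-2193 - 2310) - 21 = -4503 - 21 = -4524)
b(-81, 155) + T = (-3 - 1*(-81)² + 5*(-81)) - 4524 = (-3 - 1*6561 - 405) - 4524 = (-3 - 6561 - 405) - 4524 = -6969 - 4524 = -11493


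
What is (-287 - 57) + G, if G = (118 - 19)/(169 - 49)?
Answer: -13727/40 ≈ -343.17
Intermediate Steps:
G = 33/40 (G = 99/120 = 99*(1/120) = 33/40 ≈ 0.82500)
(-287 - 57) + G = (-287 - 57) + 33/40 = -344 + 33/40 = -13727/40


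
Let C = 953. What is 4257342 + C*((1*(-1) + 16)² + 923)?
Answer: 5351386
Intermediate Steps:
4257342 + C*((1*(-1) + 16)² + 923) = 4257342 + 953*((1*(-1) + 16)² + 923) = 4257342 + 953*((-1 + 16)² + 923) = 4257342 + 953*(15² + 923) = 4257342 + 953*(225 + 923) = 4257342 + 953*1148 = 4257342 + 1094044 = 5351386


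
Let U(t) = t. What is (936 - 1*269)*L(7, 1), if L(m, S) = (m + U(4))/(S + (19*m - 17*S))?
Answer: 7337/117 ≈ 62.709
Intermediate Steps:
L(m, S) = (4 + m)/(-16*S + 19*m) (L(m, S) = (m + 4)/(S + (19*m - 17*S)) = (4 + m)/(S + (-17*S + 19*m)) = (4 + m)/(-16*S + 19*m))
(936 - 1*269)*L(7, 1) = (936 - 1*269)*((4 + 7)/(-16*1 + 19*7)) = (936 - 269)*(11/(-16 + 133)) = 667*(11/117) = 7337/117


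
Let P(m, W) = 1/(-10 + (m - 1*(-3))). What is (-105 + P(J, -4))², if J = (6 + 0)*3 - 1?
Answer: 1100401/100 ≈ 11004.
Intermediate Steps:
J = 17 (J = 6*3 - 1 = 18 - 1 = 17)
P(m, W) = 1/(-7 + m) (P(m, W) = 1/(-10 + (m + 3)) = 1/(-10 + (3 + m)) = 1/(-7 + m))
(-105 + P(J, -4))² = (-105 + 1/(-7 + 17))² = (-105 + 1/10)² = (-105 + ⅒)² = (-1049/10)² = 1100401/100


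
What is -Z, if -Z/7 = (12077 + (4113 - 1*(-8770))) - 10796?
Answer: 99148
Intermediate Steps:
Z = -99148 (Z = -7*((12077 + (4113 - 1*(-8770))) - 10796) = -7*((12077 + (4113 + 8770)) - 10796) = -7*((12077 + 12883) - 10796) = -7*(24960 - 10796) = -7*14164 = -99148)
-Z = -1*(-99148) = 99148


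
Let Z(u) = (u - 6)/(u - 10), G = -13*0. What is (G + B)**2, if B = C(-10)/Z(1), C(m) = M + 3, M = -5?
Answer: 324/25 ≈ 12.960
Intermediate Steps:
G = 0
C(m) = -2 (C(m) = -5 + 3 = -2)
Z(u) = (-6 + u)/(-10 + u)
B = -18/5 (B = -2*(-10 + 1)/(-6 + 1) = -2/(-5/(-9)) = -2/((-1/9*(-5))) = -2/5/9 = -2*9/5 = -18/5 ≈ -3.6000)
(G + B)**2 = (0 - 18/5)**2 = (-18/5)**2 = 324/25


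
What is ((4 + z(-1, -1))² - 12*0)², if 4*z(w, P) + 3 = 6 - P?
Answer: 625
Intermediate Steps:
z(w, P) = ¾ - P/4 (z(w, P) = -¾ + (6 - P)/4 = -¾ + (3/2 - P/4) = ¾ - P/4)
((4 + z(-1, -1))² - 12*0)² = ((4 + (¾ - ¼*(-1)))² - 12*0)² = ((4 + (¾ + ¼))² + 0)² = ((4 + 1)² + 0)² = (5² + 0)² = (25 + 0)² = 25² = 625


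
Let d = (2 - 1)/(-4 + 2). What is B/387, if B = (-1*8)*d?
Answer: 4/387 ≈ 0.010336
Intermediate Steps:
d = -½ (d = 1/(-2) = 1*(-½) = -½ ≈ -0.50000)
B = 4 (B = -1*8*(-½) = -8*(-½) = 4)
B/387 = 4/387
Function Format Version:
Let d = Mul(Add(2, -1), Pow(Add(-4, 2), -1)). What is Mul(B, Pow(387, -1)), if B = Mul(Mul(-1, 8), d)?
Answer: Rational(4, 387) ≈ 0.010336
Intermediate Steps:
d = Rational(-1, 2) (d = Mul(1, Pow(-2, -1)) = Mul(1, Rational(-1, 2)) = Rational(-1, 2) ≈ -0.50000)
B = 4 (B = Mul(Mul(-1, 8), Rational(-1, 2)) = Mul(-8, Rational(-1, 2)) = 4)
Mul(B, Pow(387, -1)) = Mul(4, Pow(387, -1)) = Mul(4, Rational(1, 387)) = Rational(4, 387)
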